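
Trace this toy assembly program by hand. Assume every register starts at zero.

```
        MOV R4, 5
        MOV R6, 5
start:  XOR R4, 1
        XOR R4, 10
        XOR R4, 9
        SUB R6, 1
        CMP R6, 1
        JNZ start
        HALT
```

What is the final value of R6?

1

MOV R4, 5 → R4=5
MOV R6, 5 → R6=5
XOR R4, 1 → R4=5^1=4
XOR R4, 10 → R4=4^10=14
XOR R4, 9 → R4=14^9=7
SUB R6, 1 → R6=5-1=4
CMP R6, 1  (cmp 4,1)
JNZ start: taken
XOR R4, 1 → R4=7^1=6
XOR R4, 10 → R4=6^10=12
XOR R4, 9 → R4=12^9=5
SUB R6, 1 → R6=4-1=3
CMP R6, 1  (cmp 3,1)
JNZ start: taken
XOR R4, 1 → R4=5^1=4
XOR R4, 10 → R4=4^10=14
XOR R4, 9 → R4=14^9=7
SUB R6, 1 → R6=3-1=2
CMP R6, 1  (cmp 2,1)
JNZ start: taken
XOR R4, 1 → R4=7^1=6
XOR R4, 10 → R4=6^10=12
XOR R4, 9 → R4=12^9=5
SUB R6, 1 → R6=2-1=1
CMP R6, 1  (cmp 1,1)
JNZ start: not taken
halt.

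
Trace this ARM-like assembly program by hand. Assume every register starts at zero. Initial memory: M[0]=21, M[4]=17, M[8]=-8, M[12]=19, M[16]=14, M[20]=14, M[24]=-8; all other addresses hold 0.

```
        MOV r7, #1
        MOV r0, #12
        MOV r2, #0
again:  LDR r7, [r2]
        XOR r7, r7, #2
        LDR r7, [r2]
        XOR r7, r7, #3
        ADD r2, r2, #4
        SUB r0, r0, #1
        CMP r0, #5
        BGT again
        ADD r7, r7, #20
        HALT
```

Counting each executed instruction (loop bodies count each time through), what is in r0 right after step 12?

after MOV r7, #1: r7=1
after MOV r0, #12: r0=12
after MOV r2, #0: r2=0
after LDR r7, [r2]: r7=M[0]=21
after XOR r7, r7, #2: r7=21^2=23
after LDR r7, [r2]: r7=M[0]=21
after XOR r7, r7, #3: r7=21^3=22
after ADD r2, r2, #4: r2=0+4=4
after SUB r0, r0, #1: r0=12-1=11
CMP r0, #5  (cmp 11,5)
BGT again: taken
after LDR r7, [r2]: r7=M[4]=17
After step 12: r0 = 11.

11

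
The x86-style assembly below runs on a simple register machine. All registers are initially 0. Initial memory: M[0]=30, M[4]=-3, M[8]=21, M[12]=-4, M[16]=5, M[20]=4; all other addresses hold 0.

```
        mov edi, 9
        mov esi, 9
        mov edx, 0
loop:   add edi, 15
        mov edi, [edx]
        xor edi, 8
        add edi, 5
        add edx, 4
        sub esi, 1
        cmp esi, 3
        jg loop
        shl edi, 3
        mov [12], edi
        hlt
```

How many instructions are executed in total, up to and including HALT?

54

edi=9
esi=9
edx=0
edi=9+15=24
edi=M[0]=30
edi=30^8=22
edi=22+5=27
edx=0+4=4
esi=9-1=8
cmp esi, 3  (cmp 8,3)
jg loop: taken
edi=27+15=42
edi=M[4]=-3
edi=(-3)^8=-11
edi=(-11)+5=-6
edx=4+4=8
esi=8-1=7
cmp esi, 3  (cmp 7,3)
jg loop: taken
edi=(-6)+15=9
edi=M[8]=21
edi=21^8=29
edi=29+5=34
edx=8+4=12
esi=7-1=6
cmp esi, 3  (cmp 6,3)
jg loop: taken
edi=34+15=49
edi=M[12]=-4
edi=(-4)^8=-12
edi=(-12)+5=-7
edx=12+4=16
esi=6-1=5
cmp esi, 3  (cmp 5,3)
jg loop: taken
edi=(-7)+15=8
edi=M[16]=5
edi=5^8=13
edi=13+5=18
edx=16+4=20
esi=5-1=4
cmp esi, 3  (cmp 4,3)
jg loop: taken
edi=18+15=33
edi=M[20]=4
edi=4^8=12
edi=12+5=17
edx=20+4=24
esi=4-1=3
cmp esi, 3  (cmp 3,3)
jg loop: not taken
edi=17<<3=136
mov [12], edi → M[12]=136
halt.
Total executed instructions: 54.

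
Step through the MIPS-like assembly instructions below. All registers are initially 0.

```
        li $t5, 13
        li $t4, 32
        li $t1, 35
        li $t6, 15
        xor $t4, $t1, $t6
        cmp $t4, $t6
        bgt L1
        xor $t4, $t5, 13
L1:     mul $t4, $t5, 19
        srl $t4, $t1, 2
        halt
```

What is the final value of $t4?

li $t5, 13 → $t5=13
li $t4, 32 → $t4=32
li $t1, 35 → $t1=35
li $t6, 15 → $t6=15
xor $t4, $t1, $t6 → $t4=35^15=44
cmp $t4, $t6  (cmp 44,15)
bgt L1: taken
mul $t4, $t5, 19 → $t4=13*19=247
srl $t4, $t1, 2 → $t4=35>>2=8
halt.

8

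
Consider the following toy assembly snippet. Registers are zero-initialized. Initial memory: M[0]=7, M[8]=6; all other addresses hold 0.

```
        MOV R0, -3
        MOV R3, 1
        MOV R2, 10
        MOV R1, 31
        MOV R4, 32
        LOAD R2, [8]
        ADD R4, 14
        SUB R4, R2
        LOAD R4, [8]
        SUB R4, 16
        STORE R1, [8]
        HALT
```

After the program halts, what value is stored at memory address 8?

31

after MOV R0, -3: R0=-3
after MOV R3, 1: R3=1
after MOV R2, 10: R2=10
after MOV R1, 31: R1=31
after MOV R4, 32: R4=32
after LOAD R2, [8]: R2=M[8]=6
after ADD R4, 14: R4=32+14=46
after SUB R4, R2: R4=46-6=40
after LOAD R4, [8]: R4=M[8]=6
after SUB R4, 16: R4=6-16=-10
STORE R1, [8] → M[8]=31
halt.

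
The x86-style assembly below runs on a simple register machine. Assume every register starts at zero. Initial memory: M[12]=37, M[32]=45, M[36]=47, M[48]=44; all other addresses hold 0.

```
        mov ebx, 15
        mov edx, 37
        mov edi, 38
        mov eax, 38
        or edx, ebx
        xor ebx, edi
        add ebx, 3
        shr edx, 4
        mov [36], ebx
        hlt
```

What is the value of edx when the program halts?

ebx=15
edx=37
edi=38
eax=38
edx=37|15=47
ebx=15^38=41
ebx=41+3=44
edx=47>>4=2
mov [36], ebx → M[36]=44
halt.

2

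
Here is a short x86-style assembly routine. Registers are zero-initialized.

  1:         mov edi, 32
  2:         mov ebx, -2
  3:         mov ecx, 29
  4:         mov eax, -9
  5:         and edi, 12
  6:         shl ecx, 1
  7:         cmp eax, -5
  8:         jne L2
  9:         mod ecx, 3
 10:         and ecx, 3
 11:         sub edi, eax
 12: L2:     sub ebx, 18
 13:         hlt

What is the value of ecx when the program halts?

58

after mov edi, 32: edi=32
after mov ebx, -2: ebx=-2
after mov ecx, 29: ecx=29
after mov eax, -9: eax=-9
after and edi, 12: edi=32&12=0
after shl ecx, 1: ecx=29<<1=58
cmp eax, -5  (cmp -9,-5)
jne L2: taken
after sub ebx, 18: ebx=(-2)-18=-20
halt.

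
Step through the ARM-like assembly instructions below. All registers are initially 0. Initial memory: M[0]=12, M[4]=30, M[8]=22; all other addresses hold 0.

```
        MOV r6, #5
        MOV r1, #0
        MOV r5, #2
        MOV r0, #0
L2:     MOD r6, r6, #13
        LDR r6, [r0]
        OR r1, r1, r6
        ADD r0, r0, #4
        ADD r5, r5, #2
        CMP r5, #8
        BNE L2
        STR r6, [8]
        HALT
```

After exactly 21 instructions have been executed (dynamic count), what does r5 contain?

r6=5
r1=0
r5=2
r0=0
r6=5%13=5
r6=M[0]=12
r1=0|12=12
r0=0+4=4
r5=2+2=4
CMP r5, #8  (cmp 4,8)
BNE L2: taken
r6=12%13=12
r6=M[4]=30
r1=12|30=30
r0=4+4=8
r5=4+2=6
CMP r5, #8  (cmp 6,8)
BNE L2: taken
r6=30%13=4
r6=M[8]=22
r1=30|22=30
After step 21: r5 = 6.

6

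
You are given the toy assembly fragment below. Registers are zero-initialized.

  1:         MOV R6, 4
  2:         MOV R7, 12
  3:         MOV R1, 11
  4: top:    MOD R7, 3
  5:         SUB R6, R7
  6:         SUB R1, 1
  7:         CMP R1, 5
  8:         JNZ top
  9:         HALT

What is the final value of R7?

after MOV R6, 4: R6=4
after MOV R7, 12: R7=12
after MOV R1, 11: R1=11
after MOD R7, 3: R7=12%3=0
after SUB R6, R7: R6=4-0=4
after SUB R1, 1: R1=11-1=10
CMP R1, 5  (cmp 10,5)
JNZ top: taken
after MOD R7, 3: R7=0%3=0
after SUB R6, R7: R6=4-0=4
after SUB R1, 1: R1=10-1=9
CMP R1, 5  (cmp 9,5)
JNZ top: taken
after MOD R7, 3: R7=0%3=0
after SUB R6, R7: R6=4-0=4
after SUB R1, 1: R1=9-1=8
CMP R1, 5  (cmp 8,5)
JNZ top: taken
after MOD R7, 3: R7=0%3=0
after SUB R6, R7: R6=4-0=4
after SUB R1, 1: R1=8-1=7
CMP R1, 5  (cmp 7,5)
JNZ top: taken
after MOD R7, 3: R7=0%3=0
after SUB R6, R7: R6=4-0=4
after SUB R1, 1: R1=7-1=6
CMP R1, 5  (cmp 6,5)
JNZ top: taken
after MOD R7, 3: R7=0%3=0
after SUB R6, R7: R6=4-0=4
after SUB R1, 1: R1=6-1=5
CMP R1, 5  (cmp 5,5)
JNZ top: not taken
halt.

0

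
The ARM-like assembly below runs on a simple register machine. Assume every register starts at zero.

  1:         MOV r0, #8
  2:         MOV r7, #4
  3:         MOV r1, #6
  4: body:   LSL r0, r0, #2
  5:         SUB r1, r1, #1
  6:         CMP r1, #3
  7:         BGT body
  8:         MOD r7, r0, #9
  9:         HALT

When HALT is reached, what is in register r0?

512

MOV r0, #8 → r0=8
MOV r7, #4 → r7=4
MOV r1, #6 → r1=6
LSL r0, r0, #2 → r0=8<<2=32
SUB r1, r1, #1 → r1=6-1=5
CMP r1, #3  (cmp 5,3)
BGT body: taken
LSL r0, r0, #2 → r0=32<<2=128
SUB r1, r1, #1 → r1=5-1=4
CMP r1, #3  (cmp 4,3)
BGT body: taken
LSL r0, r0, #2 → r0=128<<2=512
SUB r1, r1, #1 → r1=4-1=3
CMP r1, #3  (cmp 3,3)
BGT body: not taken
MOD r7, r0, #9 → r7=512%9=8
halt.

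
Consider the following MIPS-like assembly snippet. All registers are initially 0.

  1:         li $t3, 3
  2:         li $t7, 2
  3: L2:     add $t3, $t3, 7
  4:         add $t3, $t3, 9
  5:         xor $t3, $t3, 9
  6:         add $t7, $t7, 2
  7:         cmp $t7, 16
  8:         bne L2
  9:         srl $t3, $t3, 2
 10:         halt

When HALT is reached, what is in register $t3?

li $t3, 3 → $t3=3
li $t7, 2 → $t7=2
add $t3, $t3, 7 → $t3=3+7=10
add $t3, $t3, 9 → $t3=10+9=19
xor $t3, $t3, 9 → $t3=19^9=26
add $t7, $t7, 2 → $t7=2+2=4
cmp $t7, 16  (cmp 4,16)
bne L2: taken
add $t3, $t3, 7 → $t3=26+7=33
add $t3, $t3, 9 → $t3=33+9=42
xor $t3, $t3, 9 → $t3=42^9=35
add $t7, $t7, 2 → $t7=4+2=6
cmp $t7, 16  (cmp 6,16)
bne L2: taken
add $t3, $t3, 7 → $t3=35+7=42
add $t3, $t3, 9 → $t3=42+9=51
xor $t3, $t3, 9 → $t3=51^9=58
add $t7, $t7, 2 → $t7=6+2=8
cmp $t7, 16  (cmp 8,16)
bne L2: taken
add $t3, $t3, 7 → $t3=58+7=65
add $t3, $t3, 9 → $t3=65+9=74
xor $t3, $t3, 9 → $t3=74^9=67
add $t7, $t7, 2 → $t7=8+2=10
cmp $t7, 16  (cmp 10,16)
bne L2: taken
add $t3, $t3, 7 → $t3=67+7=74
add $t3, $t3, 9 → $t3=74+9=83
xor $t3, $t3, 9 → $t3=83^9=90
add $t7, $t7, 2 → $t7=10+2=12
cmp $t7, 16  (cmp 12,16)
bne L2: taken
add $t3, $t3, 7 → $t3=90+7=97
add $t3, $t3, 9 → $t3=97+9=106
xor $t3, $t3, 9 → $t3=106^9=99
add $t7, $t7, 2 → $t7=12+2=14
cmp $t7, 16  (cmp 14,16)
bne L2: taken
add $t3, $t3, 7 → $t3=99+7=106
add $t3, $t3, 9 → $t3=106+9=115
xor $t3, $t3, 9 → $t3=115^9=122
add $t7, $t7, 2 → $t7=14+2=16
cmp $t7, 16  (cmp 16,16)
bne L2: not taken
srl $t3, $t3, 2 → $t3=122>>2=30
halt.

30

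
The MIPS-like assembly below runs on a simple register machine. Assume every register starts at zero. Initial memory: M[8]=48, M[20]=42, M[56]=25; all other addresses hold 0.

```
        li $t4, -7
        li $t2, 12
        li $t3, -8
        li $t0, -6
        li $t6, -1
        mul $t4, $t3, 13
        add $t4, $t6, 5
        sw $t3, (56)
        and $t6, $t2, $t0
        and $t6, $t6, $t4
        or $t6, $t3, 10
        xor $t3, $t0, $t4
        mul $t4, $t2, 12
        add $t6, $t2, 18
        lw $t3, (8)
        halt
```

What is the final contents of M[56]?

after li $t4, -7: $t4=-7
after li $t2, 12: $t2=12
after li $t3, -8: $t3=-8
after li $t0, -6: $t0=-6
after li $t6, -1: $t6=-1
after mul $t4, $t3, 13: $t4=(-8)*13=-104
after add $t4, $t6, 5: $t4=(-1)+5=4
sw $t3, (56) → M[56]=-8
after and $t6, $t2, $t0: $t6=12&(-6)=8
after and $t6, $t6, $t4: $t6=8&4=0
after or $t6, $t3, 10: $t6=(-8)|10=-6
after xor $t3, $t0, $t4: $t3=(-6)^4=-2
after mul $t4, $t2, 12: $t4=12*12=144
after add $t6, $t2, 18: $t6=12+18=30
after lw $t3, (8): $t3=M[8]=48
halt.

-8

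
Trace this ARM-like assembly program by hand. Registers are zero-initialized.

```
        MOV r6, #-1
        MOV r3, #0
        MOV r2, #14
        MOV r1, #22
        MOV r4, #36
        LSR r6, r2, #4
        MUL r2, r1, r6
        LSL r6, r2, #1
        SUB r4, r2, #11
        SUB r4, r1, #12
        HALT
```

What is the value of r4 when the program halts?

10

r6=-1
r3=0
r2=14
r1=22
r4=36
r6=14>>4=0
r2=22*0=0
r6=0<<1=0
r4=0-11=-11
r4=22-12=10
halt.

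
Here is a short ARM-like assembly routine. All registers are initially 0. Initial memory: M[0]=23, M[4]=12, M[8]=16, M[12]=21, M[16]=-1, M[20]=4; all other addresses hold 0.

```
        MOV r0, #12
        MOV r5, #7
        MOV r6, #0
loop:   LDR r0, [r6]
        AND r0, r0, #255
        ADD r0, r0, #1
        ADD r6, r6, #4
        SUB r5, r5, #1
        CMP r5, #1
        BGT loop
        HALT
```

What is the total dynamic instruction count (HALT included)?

46

MOV r0, #12 → r0=12
MOV r5, #7 → r5=7
MOV r6, #0 → r6=0
LDR r0, [r6] → r0=M[0]=23
AND r0, r0, #255 → r0=23&255=23
ADD r0, r0, #1 → r0=23+1=24
ADD r6, r6, #4 → r6=0+4=4
SUB r5, r5, #1 → r5=7-1=6
CMP r5, #1  (cmp 6,1)
BGT loop: taken
LDR r0, [r6] → r0=M[4]=12
AND r0, r0, #255 → r0=12&255=12
ADD r0, r0, #1 → r0=12+1=13
ADD r6, r6, #4 → r6=4+4=8
SUB r5, r5, #1 → r5=6-1=5
CMP r5, #1  (cmp 5,1)
BGT loop: taken
LDR r0, [r6] → r0=M[8]=16
AND r0, r0, #255 → r0=16&255=16
ADD r0, r0, #1 → r0=16+1=17
ADD r6, r6, #4 → r6=8+4=12
SUB r5, r5, #1 → r5=5-1=4
CMP r5, #1  (cmp 4,1)
BGT loop: taken
LDR r0, [r6] → r0=M[12]=21
AND r0, r0, #255 → r0=21&255=21
ADD r0, r0, #1 → r0=21+1=22
ADD r6, r6, #4 → r6=12+4=16
SUB r5, r5, #1 → r5=4-1=3
CMP r5, #1  (cmp 3,1)
BGT loop: taken
LDR r0, [r6] → r0=M[16]=-1
AND r0, r0, #255 → r0=(-1)&255=255
ADD r0, r0, #1 → r0=255+1=256
ADD r6, r6, #4 → r6=16+4=20
SUB r5, r5, #1 → r5=3-1=2
CMP r5, #1  (cmp 2,1)
BGT loop: taken
LDR r0, [r6] → r0=M[20]=4
AND r0, r0, #255 → r0=4&255=4
ADD r0, r0, #1 → r0=4+1=5
ADD r6, r6, #4 → r6=20+4=24
SUB r5, r5, #1 → r5=2-1=1
CMP r5, #1  (cmp 1,1)
BGT loop: not taken
halt.
Total executed instructions: 46.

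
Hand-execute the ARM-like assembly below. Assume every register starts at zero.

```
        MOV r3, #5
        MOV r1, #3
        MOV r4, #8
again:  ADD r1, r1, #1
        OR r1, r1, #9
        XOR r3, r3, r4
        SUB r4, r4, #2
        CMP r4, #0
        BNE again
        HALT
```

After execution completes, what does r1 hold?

after MOV r3, #5: r3=5
after MOV r1, #3: r1=3
after MOV r4, #8: r4=8
after ADD r1, r1, #1: r1=3+1=4
after OR r1, r1, #9: r1=4|9=13
after XOR r3, r3, r4: r3=5^8=13
after SUB r4, r4, #2: r4=8-2=6
CMP r4, #0  (cmp 6,0)
BNE again: taken
after ADD r1, r1, #1: r1=13+1=14
after OR r1, r1, #9: r1=14|9=15
after XOR r3, r3, r4: r3=13^6=11
after SUB r4, r4, #2: r4=6-2=4
CMP r4, #0  (cmp 4,0)
BNE again: taken
after ADD r1, r1, #1: r1=15+1=16
after OR r1, r1, #9: r1=16|9=25
after XOR r3, r3, r4: r3=11^4=15
after SUB r4, r4, #2: r4=4-2=2
CMP r4, #0  (cmp 2,0)
BNE again: taken
after ADD r1, r1, #1: r1=25+1=26
after OR r1, r1, #9: r1=26|9=27
after XOR r3, r3, r4: r3=15^2=13
after SUB r4, r4, #2: r4=2-2=0
CMP r4, #0  (cmp 0,0)
BNE again: not taken
halt.

27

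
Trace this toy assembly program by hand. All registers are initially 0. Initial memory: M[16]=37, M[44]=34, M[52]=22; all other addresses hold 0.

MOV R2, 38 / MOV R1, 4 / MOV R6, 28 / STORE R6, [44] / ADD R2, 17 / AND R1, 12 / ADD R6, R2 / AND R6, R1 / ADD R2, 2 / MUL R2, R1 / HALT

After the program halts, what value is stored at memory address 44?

28

R2=38
R1=4
R6=28
STORE R6, [44] → M[44]=28
R2=38+17=55
R1=4&12=4
R6=28+55=83
R6=83&4=0
R2=55+2=57
R2=57*4=228
halt.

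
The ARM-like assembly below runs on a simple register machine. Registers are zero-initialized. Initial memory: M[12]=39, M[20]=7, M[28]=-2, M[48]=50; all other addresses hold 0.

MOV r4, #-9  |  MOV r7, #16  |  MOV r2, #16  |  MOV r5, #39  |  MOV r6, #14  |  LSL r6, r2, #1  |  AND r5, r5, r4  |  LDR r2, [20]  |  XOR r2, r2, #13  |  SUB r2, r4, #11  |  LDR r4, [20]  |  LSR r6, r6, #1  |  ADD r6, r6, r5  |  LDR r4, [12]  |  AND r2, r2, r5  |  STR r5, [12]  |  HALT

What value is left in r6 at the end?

55

after MOV r4, #-9: r4=-9
after MOV r7, #16: r7=16
after MOV r2, #16: r2=16
after MOV r5, #39: r5=39
after MOV r6, #14: r6=14
after LSL r6, r2, #1: r6=16<<1=32
after AND r5, r5, r4: r5=39&(-9)=39
after LDR r2, [20]: r2=M[20]=7
after XOR r2, r2, #13: r2=7^13=10
after SUB r2, r4, #11: r2=(-9)-11=-20
after LDR r4, [20]: r4=M[20]=7
after LSR r6, r6, #1: r6=32>>1=16
after ADD r6, r6, r5: r6=16+39=55
after LDR r4, [12]: r4=M[12]=39
after AND r2, r2, r5: r2=(-20)&39=36
STR r5, [12] → M[12]=39
halt.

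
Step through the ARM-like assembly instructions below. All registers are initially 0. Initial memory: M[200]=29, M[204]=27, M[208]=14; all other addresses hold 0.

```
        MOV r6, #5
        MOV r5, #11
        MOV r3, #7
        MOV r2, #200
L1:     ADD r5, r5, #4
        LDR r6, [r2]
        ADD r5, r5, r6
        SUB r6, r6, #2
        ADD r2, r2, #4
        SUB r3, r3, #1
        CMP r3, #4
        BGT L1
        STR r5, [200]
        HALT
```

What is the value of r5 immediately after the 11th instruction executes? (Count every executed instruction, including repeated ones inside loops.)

44

r6=5
r5=11
r3=7
r2=200
r5=11+4=15
r6=M[200]=29
r5=15+29=44
r6=29-2=27
r2=200+4=204
r3=7-1=6
CMP r3, #4  (cmp 6,4)
After step 11: r5 = 44.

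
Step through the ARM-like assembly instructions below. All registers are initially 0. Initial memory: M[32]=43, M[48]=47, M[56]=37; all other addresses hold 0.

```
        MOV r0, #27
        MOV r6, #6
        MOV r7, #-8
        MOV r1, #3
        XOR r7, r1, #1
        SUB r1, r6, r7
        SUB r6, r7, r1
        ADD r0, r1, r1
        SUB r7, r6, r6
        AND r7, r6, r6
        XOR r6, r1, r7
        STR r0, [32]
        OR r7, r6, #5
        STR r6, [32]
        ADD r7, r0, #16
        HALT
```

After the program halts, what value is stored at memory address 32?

after MOV r0, #27: r0=27
after MOV r6, #6: r6=6
after MOV r7, #-8: r7=-8
after MOV r1, #3: r1=3
after XOR r7, r1, #1: r7=3^1=2
after SUB r1, r6, r7: r1=6-2=4
after SUB r6, r7, r1: r6=2-4=-2
after ADD r0, r1, r1: r0=4+4=8
after SUB r7, r6, r6: r7=(-2)-(-2)=0
after AND r7, r6, r6: r7=(-2)&(-2)=-2
after XOR r6, r1, r7: r6=4^(-2)=-6
STR r0, [32] → M[32]=8
after OR r7, r6, #5: r7=(-6)|5=-1
STR r6, [32] → M[32]=-6
after ADD r7, r0, #16: r7=8+16=24
halt.

-6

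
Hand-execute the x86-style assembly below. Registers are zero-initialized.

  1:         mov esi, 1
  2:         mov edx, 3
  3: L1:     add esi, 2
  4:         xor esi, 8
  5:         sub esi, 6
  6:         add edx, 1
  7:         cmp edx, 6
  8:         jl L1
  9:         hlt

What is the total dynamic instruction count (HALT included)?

21

esi=1
edx=3
esi=1+2=3
esi=3^8=11
esi=11-6=5
edx=3+1=4
cmp edx, 6  (cmp 4,6)
jl L1: taken
esi=5+2=7
esi=7^8=15
esi=15-6=9
edx=4+1=5
cmp edx, 6  (cmp 5,6)
jl L1: taken
esi=9+2=11
esi=11^8=3
esi=3-6=-3
edx=5+1=6
cmp edx, 6  (cmp 6,6)
jl L1: not taken
halt.
Total executed instructions: 21.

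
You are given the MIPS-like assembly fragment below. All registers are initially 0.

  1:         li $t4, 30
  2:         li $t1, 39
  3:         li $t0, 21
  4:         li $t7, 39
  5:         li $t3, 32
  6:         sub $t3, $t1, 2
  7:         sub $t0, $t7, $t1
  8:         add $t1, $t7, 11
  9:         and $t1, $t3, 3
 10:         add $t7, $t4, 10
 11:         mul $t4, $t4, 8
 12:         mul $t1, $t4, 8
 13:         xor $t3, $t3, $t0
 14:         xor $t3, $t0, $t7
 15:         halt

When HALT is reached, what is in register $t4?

240

li $t4, 30 → $t4=30
li $t1, 39 → $t1=39
li $t0, 21 → $t0=21
li $t7, 39 → $t7=39
li $t3, 32 → $t3=32
sub $t3, $t1, 2 → $t3=39-2=37
sub $t0, $t7, $t1 → $t0=39-39=0
add $t1, $t7, 11 → $t1=39+11=50
and $t1, $t3, 3 → $t1=37&3=1
add $t7, $t4, 10 → $t7=30+10=40
mul $t4, $t4, 8 → $t4=30*8=240
mul $t1, $t4, 8 → $t1=240*8=1920
xor $t3, $t3, $t0 → $t3=37^0=37
xor $t3, $t0, $t7 → $t3=0^40=40
halt.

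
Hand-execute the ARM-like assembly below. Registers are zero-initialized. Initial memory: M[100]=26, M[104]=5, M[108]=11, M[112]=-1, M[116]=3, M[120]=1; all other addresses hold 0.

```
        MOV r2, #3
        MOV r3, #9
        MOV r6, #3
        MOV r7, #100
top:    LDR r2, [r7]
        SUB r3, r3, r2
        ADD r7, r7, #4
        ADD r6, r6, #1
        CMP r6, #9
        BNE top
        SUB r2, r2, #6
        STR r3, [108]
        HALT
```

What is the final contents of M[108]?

r2=3
r3=9
r6=3
r7=100
r2=M[100]=26
r3=9-26=-17
r7=100+4=104
r6=3+1=4
CMP r6, #9  (cmp 4,9)
BNE top: taken
r2=M[104]=5
r3=(-17)-5=-22
r7=104+4=108
r6=4+1=5
CMP r6, #9  (cmp 5,9)
BNE top: taken
r2=M[108]=11
r3=(-22)-11=-33
r7=108+4=112
r6=5+1=6
CMP r6, #9  (cmp 6,9)
BNE top: taken
r2=M[112]=-1
r3=(-33)-(-1)=-32
r7=112+4=116
r6=6+1=7
CMP r6, #9  (cmp 7,9)
BNE top: taken
r2=M[116]=3
r3=(-32)-3=-35
r7=116+4=120
r6=7+1=8
CMP r6, #9  (cmp 8,9)
BNE top: taken
r2=M[120]=1
r3=(-35)-1=-36
r7=120+4=124
r6=8+1=9
CMP r6, #9  (cmp 9,9)
BNE top: not taken
r2=1-6=-5
STR r3, [108] → M[108]=-36
halt.

-36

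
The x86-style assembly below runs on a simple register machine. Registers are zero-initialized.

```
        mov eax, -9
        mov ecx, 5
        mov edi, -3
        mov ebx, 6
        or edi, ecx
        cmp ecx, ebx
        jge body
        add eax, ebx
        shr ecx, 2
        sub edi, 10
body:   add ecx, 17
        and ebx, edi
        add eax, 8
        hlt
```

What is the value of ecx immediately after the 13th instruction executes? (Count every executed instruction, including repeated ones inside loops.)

18

after mov eax, -9: eax=-9
after mov ecx, 5: ecx=5
after mov edi, -3: edi=-3
after mov ebx, 6: ebx=6
after or edi, ecx: edi=(-3)|5=-3
cmp ecx, ebx  (cmp 5,6)
jge body: not taken
after add eax, ebx: eax=(-9)+6=-3
after shr ecx, 2: ecx=5>>2=1
after sub edi, 10: edi=(-3)-10=-13
after add ecx, 17: ecx=1+17=18
after and ebx, edi: ebx=6&(-13)=2
after add eax, 8: eax=(-3)+8=5
After step 13: ecx = 18.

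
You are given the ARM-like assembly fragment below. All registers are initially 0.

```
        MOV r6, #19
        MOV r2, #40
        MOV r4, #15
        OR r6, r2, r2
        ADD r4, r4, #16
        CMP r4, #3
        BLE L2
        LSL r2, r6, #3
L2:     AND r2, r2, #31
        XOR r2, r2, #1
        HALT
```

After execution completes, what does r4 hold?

r6=19
r2=40
r4=15
r6=40|40=40
r4=15+16=31
CMP r4, #3  (cmp 31,3)
BLE L2: not taken
r2=40<<3=320
r2=320&31=0
r2=0^1=1
halt.

31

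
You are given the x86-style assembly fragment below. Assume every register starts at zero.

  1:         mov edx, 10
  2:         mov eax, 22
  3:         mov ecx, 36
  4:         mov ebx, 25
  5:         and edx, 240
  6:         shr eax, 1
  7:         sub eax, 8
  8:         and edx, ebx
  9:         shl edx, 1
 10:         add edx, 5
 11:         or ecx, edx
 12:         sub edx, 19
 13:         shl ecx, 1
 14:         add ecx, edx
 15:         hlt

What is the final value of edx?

-14

after mov edx, 10: edx=10
after mov eax, 22: eax=22
after mov ecx, 36: ecx=36
after mov ebx, 25: ebx=25
after and edx, 240: edx=10&240=0
after shr eax, 1: eax=22>>1=11
after sub eax, 8: eax=11-8=3
after and edx, ebx: edx=0&25=0
after shl edx, 1: edx=0<<1=0
after add edx, 5: edx=0+5=5
after or ecx, edx: ecx=36|5=37
after sub edx, 19: edx=5-19=-14
after shl ecx, 1: ecx=37<<1=74
after add ecx, edx: ecx=74+(-14)=60
halt.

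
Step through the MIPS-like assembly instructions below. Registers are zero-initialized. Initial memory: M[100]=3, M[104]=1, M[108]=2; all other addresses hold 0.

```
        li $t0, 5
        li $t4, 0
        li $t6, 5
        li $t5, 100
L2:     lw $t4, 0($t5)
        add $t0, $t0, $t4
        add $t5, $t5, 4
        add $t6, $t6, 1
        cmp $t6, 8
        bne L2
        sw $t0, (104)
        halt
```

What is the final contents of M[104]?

11

li $t0, 5 → $t0=5
li $t4, 0 → $t4=0
li $t6, 5 → $t6=5
li $t5, 100 → $t5=100
lw $t4, 0($t5) → $t4=M[100]=3
add $t0, $t0, $t4 → $t0=5+3=8
add $t5, $t5, 4 → $t5=100+4=104
add $t6, $t6, 1 → $t6=5+1=6
cmp $t6, 8  (cmp 6,8)
bne L2: taken
lw $t4, 0($t5) → $t4=M[104]=1
add $t0, $t0, $t4 → $t0=8+1=9
add $t5, $t5, 4 → $t5=104+4=108
add $t6, $t6, 1 → $t6=6+1=7
cmp $t6, 8  (cmp 7,8)
bne L2: taken
lw $t4, 0($t5) → $t4=M[108]=2
add $t0, $t0, $t4 → $t0=9+2=11
add $t5, $t5, 4 → $t5=108+4=112
add $t6, $t6, 1 → $t6=7+1=8
cmp $t6, 8  (cmp 8,8)
bne L2: not taken
sw $t0, (104) → M[104]=11
halt.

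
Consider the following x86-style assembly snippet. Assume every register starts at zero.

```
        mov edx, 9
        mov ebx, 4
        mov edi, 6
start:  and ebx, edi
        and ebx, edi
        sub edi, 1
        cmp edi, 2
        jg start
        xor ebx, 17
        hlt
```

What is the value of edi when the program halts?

2

mov edx, 9 → edx=9
mov ebx, 4 → ebx=4
mov edi, 6 → edi=6
and ebx, edi → ebx=4&6=4
and ebx, edi → ebx=4&6=4
sub edi, 1 → edi=6-1=5
cmp edi, 2  (cmp 5,2)
jg start: taken
and ebx, edi → ebx=4&5=4
and ebx, edi → ebx=4&5=4
sub edi, 1 → edi=5-1=4
cmp edi, 2  (cmp 4,2)
jg start: taken
and ebx, edi → ebx=4&4=4
and ebx, edi → ebx=4&4=4
sub edi, 1 → edi=4-1=3
cmp edi, 2  (cmp 3,2)
jg start: taken
and ebx, edi → ebx=4&3=0
and ebx, edi → ebx=0&3=0
sub edi, 1 → edi=3-1=2
cmp edi, 2  (cmp 2,2)
jg start: not taken
xor ebx, 17 → ebx=0^17=17
halt.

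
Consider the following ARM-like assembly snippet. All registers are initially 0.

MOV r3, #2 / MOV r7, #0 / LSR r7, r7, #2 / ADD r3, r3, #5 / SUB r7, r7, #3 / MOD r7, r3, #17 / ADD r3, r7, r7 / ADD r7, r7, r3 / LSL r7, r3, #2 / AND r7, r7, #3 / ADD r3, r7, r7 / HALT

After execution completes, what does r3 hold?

r3=2
r7=0
r7=0>>2=0
r3=2+5=7
r7=0-3=-3
r7=7%17=7
r3=7+7=14
r7=7+14=21
r7=14<<2=56
r7=56&3=0
r3=0+0=0
halt.

0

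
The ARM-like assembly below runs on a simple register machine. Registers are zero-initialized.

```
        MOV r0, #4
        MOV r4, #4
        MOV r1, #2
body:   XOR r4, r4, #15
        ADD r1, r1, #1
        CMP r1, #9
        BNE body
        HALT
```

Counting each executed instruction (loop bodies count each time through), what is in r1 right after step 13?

r0=4
r4=4
r1=2
r4=4^15=11
r1=2+1=3
CMP r1, #9  (cmp 3,9)
BNE body: taken
r4=11^15=4
r1=3+1=4
CMP r1, #9  (cmp 4,9)
BNE body: taken
r4=4^15=11
r1=4+1=5
After step 13: r1 = 5.

5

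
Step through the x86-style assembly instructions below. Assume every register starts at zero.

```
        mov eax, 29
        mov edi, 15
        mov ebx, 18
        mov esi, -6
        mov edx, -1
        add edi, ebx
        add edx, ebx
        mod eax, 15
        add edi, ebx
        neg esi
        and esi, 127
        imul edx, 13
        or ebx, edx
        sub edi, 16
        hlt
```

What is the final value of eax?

eax=29
edi=15
ebx=18
esi=-6
edx=-1
edi=15+18=33
edx=(-1)+18=17
eax=29%15=14
edi=33+18=51
esi=-(-6)=6
esi=6&127=6
edx=17*13=221
ebx=18|221=223
edi=51-16=35
halt.

14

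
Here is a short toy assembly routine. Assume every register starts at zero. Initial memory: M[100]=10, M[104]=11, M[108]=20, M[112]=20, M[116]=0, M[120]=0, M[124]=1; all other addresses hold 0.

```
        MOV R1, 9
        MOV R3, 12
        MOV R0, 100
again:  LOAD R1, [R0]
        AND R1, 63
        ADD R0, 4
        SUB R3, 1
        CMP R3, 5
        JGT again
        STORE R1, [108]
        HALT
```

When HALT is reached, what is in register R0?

128

R1=9
R3=12
R0=100
R1=M[100]=10
R1=10&63=10
R0=100+4=104
R3=12-1=11
CMP R3, 5  (cmp 11,5)
JGT again: taken
R1=M[104]=11
R1=11&63=11
R0=104+4=108
R3=11-1=10
CMP R3, 5  (cmp 10,5)
JGT again: taken
R1=M[108]=20
R1=20&63=20
R0=108+4=112
R3=10-1=9
CMP R3, 5  (cmp 9,5)
JGT again: taken
R1=M[112]=20
R1=20&63=20
R0=112+4=116
R3=9-1=8
CMP R3, 5  (cmp 8,5)
JGT again: taken
R1=M[116]=0
R1=0&63=0
R0=116+4=120
R3=8-1=7
CMP R3, 5  (cmp 7,5)
JGT again: taken
R1=M[120]=0
R1=0&63=0
R0=120+4=124
R3=7-1=6
CMP R3, 5  (cmp 6,5)
JGT again: taken
R1=M[124]=1
R1=1&63=1
R0=124+4=128
R3=6-1=5
CMP R3, 5  (cmp 5,5)
JGT again: not taken
STORE R1, [108] → M[108]=1
halt.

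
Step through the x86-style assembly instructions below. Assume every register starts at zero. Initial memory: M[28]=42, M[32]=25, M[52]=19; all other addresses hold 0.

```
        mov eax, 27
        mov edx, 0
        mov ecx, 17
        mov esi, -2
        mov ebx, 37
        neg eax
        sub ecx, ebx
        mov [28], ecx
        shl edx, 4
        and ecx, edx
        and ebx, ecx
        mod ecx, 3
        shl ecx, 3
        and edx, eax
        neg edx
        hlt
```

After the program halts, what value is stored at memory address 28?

eax=27
edx=0
ecx=17
esi=-2
ebx=37
eax=-(27)=-27
ecx=17-37=-20
mov [28], ecx → M[28]=-20
edx=0<<4=0
ecx=(-20)&0=0
ebx=37&0=0
ecx=0%3=0
ecx=0<<3=0
edx=0&(-27)=0
edx=-(0)=0
halt.

-20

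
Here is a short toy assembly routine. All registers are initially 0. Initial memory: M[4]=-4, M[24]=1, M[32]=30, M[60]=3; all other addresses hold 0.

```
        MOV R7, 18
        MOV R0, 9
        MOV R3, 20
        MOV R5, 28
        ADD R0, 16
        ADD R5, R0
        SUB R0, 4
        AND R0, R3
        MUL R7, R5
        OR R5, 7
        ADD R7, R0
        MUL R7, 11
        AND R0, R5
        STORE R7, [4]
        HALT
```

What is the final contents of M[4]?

10714

after MOV R7, 18: R7=18
after MOV R0, 9: R0=9
after MOV R3, 20: R3=20
after MOV R5, 28: R5=28
after ADD R0, 16: R0=9+16=25
after ADD R5, R0: R5=28+25=53
after SUB R0, 4: R0=25-4=21
after AND R0, R3: R0=21&20=20
after MUL R7, R5: R7=18*53=954
after OR R5, 7: R5=53|7=55
after ADD R7, R0: R7=954+20=974
after MUL R7, 11: R7=974*11=10714
after AND R0, R5: R0=20&55=20
STORE R7, [4] → M[4]=10714
halt.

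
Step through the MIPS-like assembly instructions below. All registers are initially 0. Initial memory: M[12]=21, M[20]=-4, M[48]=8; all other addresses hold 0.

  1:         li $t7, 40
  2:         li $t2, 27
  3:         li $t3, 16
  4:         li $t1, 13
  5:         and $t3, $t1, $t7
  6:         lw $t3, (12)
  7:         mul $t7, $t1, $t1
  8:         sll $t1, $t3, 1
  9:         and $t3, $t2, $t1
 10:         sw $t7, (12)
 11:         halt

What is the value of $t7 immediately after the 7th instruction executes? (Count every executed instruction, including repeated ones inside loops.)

li $t7, 40 → $t7=40
li $t2, 27 → $t2=27
li $t3, 16 → $t3=16
li $t1, 13 → $t1=13
and $t3, $t1, $t7 → $t3=13&40=8
lw $t3, (12) → $t3=M[12]=21
mul $t7, $t1, $t1 → $t7=13*13=169
After step 7: $t7 = 169.

169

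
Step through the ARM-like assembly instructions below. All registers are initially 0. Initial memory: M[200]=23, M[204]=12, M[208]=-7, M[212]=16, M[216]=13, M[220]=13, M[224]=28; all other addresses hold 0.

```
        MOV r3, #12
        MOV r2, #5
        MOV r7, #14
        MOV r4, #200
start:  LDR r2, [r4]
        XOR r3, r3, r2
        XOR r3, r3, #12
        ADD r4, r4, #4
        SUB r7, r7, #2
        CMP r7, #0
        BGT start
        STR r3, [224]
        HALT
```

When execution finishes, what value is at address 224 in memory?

-18

r3=12
r2=5
r7=14
r4=200
r2=M[200]=23
r3=12^23=27
r3=27^12=23
r4=200+4=204
r7=14-2=12
CMP r7, #0  (cmp 12,0)
BGT start: taken
r2=M[204]=12
r3=23^12=27
r3=27^12=23
r4=204+4=208
r7=12-2=10
CMP r7, #0  (cmp 10,0)
BGT start: taken
r2=M[208]=-7
r3=23^(-7)=-18
r3=(-18)^12=-30
r4=208+4=212
r7=10-2=8
CMP r7, #0  (cmp 8,0)
BGT start: taken
r2=M[212]=16
r3=(-30)^16=-14
r3=(-14)^12=-2
r4=212+4=216
r7=8-2=6
CMP r7, #0  (cmp 6,0)
BGT start: taken
r2=M[216]=13
r3=(-2)^13=-13
r3=(-13)^12=-1
r4=216+4=220
r7=6-2=4
CMP r7, #0  (cmp 4,0)
BGT start: taken
r2=M[220]=13
r3=(-1)^13=-14
r3=(-14)^12=-2
r4=220+4=224
r7=4-2=2
CMP r7, #0  (cmp 2,0)
BGT start: taken
r2=M[224]=28
r3=(-2)^28=-30
r3=(-30)^12=-18
r4=224+4=228
r7=2-2=0
CMP r7, #0  (cmp 0,0)
BGT start: not taken
STR r3, [224] → M[224]=-18
halt.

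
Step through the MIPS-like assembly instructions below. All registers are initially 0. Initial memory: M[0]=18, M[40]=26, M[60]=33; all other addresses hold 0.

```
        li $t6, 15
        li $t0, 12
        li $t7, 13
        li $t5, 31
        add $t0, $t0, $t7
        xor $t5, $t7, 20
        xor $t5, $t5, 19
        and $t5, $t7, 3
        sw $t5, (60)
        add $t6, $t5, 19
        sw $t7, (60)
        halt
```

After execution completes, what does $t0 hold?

after li $t6, 15: $t6=15
after li $t0, 12: $t0=12
after li $t7, 13: $t7=13
after li $t5, 31: $t5=31
after add $t0, $t0, $t7: $t0=12+13=25
after xor $t5, $t7, 20: $t5=13^20=25
after xor $t5, $t5, 19: $t5=25^19=10
after and $t5, $t7, 3: $t5=13&3=1
sw $t5, (60) → M[60]=1
after add $t6, $t5, 19: $t6=1+19=20
sw $t7, (60) → M[60]=13
halt.

25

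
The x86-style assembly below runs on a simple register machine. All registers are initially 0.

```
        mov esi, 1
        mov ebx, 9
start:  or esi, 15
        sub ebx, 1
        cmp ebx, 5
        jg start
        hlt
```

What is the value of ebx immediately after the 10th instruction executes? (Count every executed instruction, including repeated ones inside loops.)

mov esi, 1 → esi=1
mov ebx, 9 → ebx=9
or esi, 15 → esi=1|15=15
sub ebx, 1 → ebx=9-1=8
cmp ebx, 5  (cmp 8,5)
jg start: taken
or esi, 15 → esi=15|15=15
sub ebx, 1 → ebx=8-1=7
cmp ebx, 5  (cmp 7,5)
jg start: taken
After step 10: ebx = 7.

7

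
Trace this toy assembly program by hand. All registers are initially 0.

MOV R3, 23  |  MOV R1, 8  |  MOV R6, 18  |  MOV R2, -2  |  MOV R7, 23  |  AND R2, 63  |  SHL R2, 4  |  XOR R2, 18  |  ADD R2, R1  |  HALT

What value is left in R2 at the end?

1018

R3=23
R1=8
R6=18
R2=-2
R7=23
R2=(-2)&63=62
R2=62<<4=992
R2=992^18=1010
R2=1010+8=1018
halt.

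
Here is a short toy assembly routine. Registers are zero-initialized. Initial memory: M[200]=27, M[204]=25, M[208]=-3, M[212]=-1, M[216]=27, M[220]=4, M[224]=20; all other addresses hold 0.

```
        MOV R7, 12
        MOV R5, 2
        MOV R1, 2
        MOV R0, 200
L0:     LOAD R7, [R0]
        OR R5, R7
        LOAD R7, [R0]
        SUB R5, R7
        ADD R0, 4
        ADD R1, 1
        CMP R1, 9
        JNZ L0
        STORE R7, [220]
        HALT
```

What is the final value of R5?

0

MOV R7, 12 → R7=12
MOV R5, 2 → R5=2
MOV R1, 2 → R1=2
MOV R0, 200 → R0=200
LOAD R7, [R0] → R7=M[200]=27
OR R5, R7 → R5=2|27=27
LOAD R7, [R0] → R7=M[200]=27
SUB R5, R7 → R5=27-27=0
ADD R0, 4 → R0=200+4=204
ADD R1, 1 → R1=2+1=3
CMP R1, 9  (cmp 3,9)
JNZ L0: taken
LOAD R7, [R0] → R7=M[204]=25
OR R5, R7 → R5=0|25=25
LOAD R7, [R0] → R7=M[204]=25
SUB R5, R7 → R5=25-25=0
ADD R0, 4 → R0=204+4=208
ADD R1, 1 → R1=3+1=4
CMP R1, 9  (cmp 4,9)
JNZ L0: taken
LOAD R7, [R0] → R7=M[208]=-3
OR R5, R7 → R5=0|(-3)=-3
LOAD R7, [R0] → R7=M[208]=-3
SUB R5, R7 → R5=(-3)-(-3)=0
ADD R0, 4 → R0=208+4=212
ADD R1, 1 → R1=4+1=5
CMP R1, 9  (cmp 5,9)
JNZ L0: taken
LOAD R7, [R0] → R7=M[212]=-1
OR R5, R7 → R5=0|(-1)=-1
LOAD R7, [R0] → R7=M[212]=-1
SUB R5, R7 → R5=(-1)-(-1)=0
ADD R0, 4 → R0=212+4=216
ADD R1, 1 → R1=5+1=6
CMP R1, 9  (cmp 6,9)
JNZ L0: taken
LOAD R7, [R0] → R7=M[216]=27
OR R5, R7 → R5=0|27=27
LOAD R7, [R0] → R7=M[216]=27
SUB R5, R7 → R5=27-27=0
ADD R0, 4 → R0=216+4=220
ADD R1, 1 → R1=6+1=7
CMP R1, 9  (cmp 7,9)
JNZ L0: taken
LOAD R7, [R0] → R7=M[220]=4
OR R5, R7 → R5=0|4=4
LOAD R7, [R0] → R7=M[220]=4
SUB R5, R7 → R5=4-4=0
ADD R0, 4 → R0=220+4=224
ADD R1, 1 → R1=7+1=8
CMP R1, 9  (cmp 8,9)
JNZ L0: taken
LOAD R7, [R0] → R7=M[224]=20
OR R5, R7 → R5=0|20=20
LOAD R7, [R0] → R7=M[224]=20
SUB R5, R7 → R5=20-20=0
ADD R0, 4 → R0=224+4=228
ADD R1, 1 → R1=8+1=9
CMP R1, 9  (cmp 9,9)
JNZ L0: not taken
STORE R7, [220] → M[220]=20
halt.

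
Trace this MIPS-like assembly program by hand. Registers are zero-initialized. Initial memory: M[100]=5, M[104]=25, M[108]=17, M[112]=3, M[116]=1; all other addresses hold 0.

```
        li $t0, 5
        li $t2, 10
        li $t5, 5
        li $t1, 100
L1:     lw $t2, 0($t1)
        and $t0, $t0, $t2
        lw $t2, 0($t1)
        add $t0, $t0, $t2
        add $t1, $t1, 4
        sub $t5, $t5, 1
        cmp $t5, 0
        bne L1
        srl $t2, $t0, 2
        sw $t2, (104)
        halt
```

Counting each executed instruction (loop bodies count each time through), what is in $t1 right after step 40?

after li $t0, 5: $t0=5
after li $t2, 10: $t2=10
after li $t5, 5: $t5=5
after li $t1, 100: $t1=100
after lw $t2, 0($t1): $t2=M[100]=5
after and $t0, $t0, $t2: $t0=5&5=5
after lw $t2, 0($t1): $t2=M[100]=5
after add $t0, $t0, $t2: $t0=5+5=10
after add $t1, $t1, 4: $t1=100+4=104
after sub $t5, $t5, 1: $t5=5-1=4
cmp $t5, 0  (cmp 4,0)
bne L1: taken
after lw $t2, 0($t1): $t2=M[104]=25
after and $t0, $t0, $t2: $t0=10&25=8
after lw $t2, 0($t1): $t2=M[104]=25
after add $t0, $t0, $t2: $t0=8+25=33
after add $t1, $t1, 4: $t1=104+4=108
after sub $t5, $t5, 1: $t5=4-1=3
cmp $t5, 0  (cmp 3,0)
bne L1: taken
after lw $t2, 0($t1): $t2=M[108]=17
after and $t0, $t0, $t2: $t0=33&17=1
after lw $t2, 0($t1): $t2=M[108]=17
after add $t0, $t0, $t2: $t0=1+17=18
after add $t1, $t1, 4: $t1=108+4=112
after sub $t5, $t5, 1: $t5=3-1=2
cmp $t5, 0  (cmp 2,0)
bne L1: taken
after lw $t2, 0($t1): $t2=M[112]=3
after and $t0, $t0, $t2: $t0=18&3=2
after lw $t2, 0($t1): $t2=M[112]=3
after add $t0, $t0, $t2: $t0=2+3=5
after add $t1, $t1, 4: $t1=112+4=116
after sub $t5, $t5, 1: $t5=2-1=1
cmp $t5, 0  (cmp 1,0)
bne L1: taken
after lw $t2, 0($t1): $t2=M[116]=1
after and $t0, $t0, $t2: $t0=5&1=1
after lw $t2, 0($t1): $t2=M[116]=1
after add $t0, $t0, $t2: $t0=1+1=2
After step 40: $t1 = 116.

116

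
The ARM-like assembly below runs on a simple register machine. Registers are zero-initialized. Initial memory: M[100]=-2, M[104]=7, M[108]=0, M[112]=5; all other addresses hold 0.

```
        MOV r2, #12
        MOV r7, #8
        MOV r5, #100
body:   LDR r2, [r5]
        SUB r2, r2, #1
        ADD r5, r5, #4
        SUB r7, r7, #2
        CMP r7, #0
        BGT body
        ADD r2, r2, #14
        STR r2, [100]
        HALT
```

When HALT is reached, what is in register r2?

18

after MOV r2, #12: r2=12
after MOV r7, #8: r7=8
after MOV r5, #100: r5=100
after LDR r2, [r5]: r2=M[100]=-2
after SUB r2, r2, #1: r2=(-2)-1=-3
after ADD r5, r5, #4: r5=100+4=104
after SUB r7, r7, #2: r7=8-2=6
CMP r7, #0  (cmp 6,0)
BGT body: taken
after LDR r2, [r5]: r2=M[104]=7
after SUB r2, r2, #1: r2=7-1=6
after ADD r5, r5, #4: r5=104+4=108
after SUB r7, r7, #2: r7=6-2=4
CMP r7, #0  (cmp 4,0)
BGT body: taken
after LDR r2, [r5]: r2=M[108]=0
after SUB r2, r2, #1: r2=0-1=-1
after ADD r5, r5, #4: r5=108+4=112
after SUB r7, r7, #2: r7=4-2=2
CMP r7, #0  (cmp 2,0)
BGT body: taken
after LDR r2, [r5]: r2=M[112]=5
after SUB r2, r2, #1: r2=5-1=4
after ADD r5, r5, #4: r5=112+4=116
after SUB r7, r7, #2: r7=2-2=0
CMP r7, #0  (cmp 0,0)
BGT body: not taken
after ADD r2, r2, #14: r2=4+14=18
STR r2, [100] → M[100]=18
halt.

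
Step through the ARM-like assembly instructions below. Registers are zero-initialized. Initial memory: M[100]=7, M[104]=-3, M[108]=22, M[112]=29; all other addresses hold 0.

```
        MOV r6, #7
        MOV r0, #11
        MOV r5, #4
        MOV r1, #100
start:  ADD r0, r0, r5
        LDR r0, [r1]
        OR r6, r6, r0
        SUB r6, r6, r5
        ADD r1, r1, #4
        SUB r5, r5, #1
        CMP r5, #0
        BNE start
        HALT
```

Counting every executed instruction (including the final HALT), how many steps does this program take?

r6=7
r0=11
r5=4
r1=100
r0=11+4=15
r0=M[100]=7
r6=7|7=7
r6=7-4=3
r1=100+4=104
r5=4-1=3
CMP r5, #0  (cmp 3,0)
BNE start: taken
r0=7+3=10
r0=M[104]=-3
r6=3|(-3)=-1
r6=(-1)-3=-4
r1=104+4=108
r5=3-1=2
CMP r5, #0  (cmp 2,0)
BNE start: taken
r0=(-3)+2=-1
r0=M[108]=22
r6=(-4)|22=-2
r6=(-2)-2=-4
r1=108+4=112
r5=2-1=1
CMP r5, #0  (cmp 1,0)
BNE start: taken
r0=22+1=23
r0=M[112]=29
r6=(-4)|29=-3
r6=(-3)-1=-4
r1=112+4=116
r5=1-1=0
CMP r5, #0  (cmp 0,0)
BNE start: not taken
halt.
Total executed instructions: 37.

37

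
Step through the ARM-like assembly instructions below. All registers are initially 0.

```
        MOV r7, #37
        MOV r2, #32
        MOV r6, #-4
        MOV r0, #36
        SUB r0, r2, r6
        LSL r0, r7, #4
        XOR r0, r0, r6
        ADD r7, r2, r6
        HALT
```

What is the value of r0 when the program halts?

after MOV r7, #37: r7=37
after MOV r2, #32: r2=32
after MOV r6, #-4: r6=-4
after MOV r0, #36: r0=36
after SUB r0, r2, r6: r0=32-(-4)=36
after LSL r0, r7, #4: r0=37<<4=592
after XOR r0, r0, r6: r0=592^(-4)=-596
after ADD r7, r2, r6: r7=32+(-4)=28
halt.

-596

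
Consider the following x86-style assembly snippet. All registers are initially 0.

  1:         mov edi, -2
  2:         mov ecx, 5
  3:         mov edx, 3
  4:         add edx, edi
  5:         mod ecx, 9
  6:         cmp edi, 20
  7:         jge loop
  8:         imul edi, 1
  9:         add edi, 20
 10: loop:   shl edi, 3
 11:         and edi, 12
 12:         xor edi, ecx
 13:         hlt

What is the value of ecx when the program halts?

5

after mov edi, -2: edi=-2
after mov ecx, 5: ecx=5
after mov edx, 3: edx=3
after add edx, edi: edx=3+(-2)=1
after mod ecx, 9: ecx=5%9=5
cmp edi, 20  (cmp -2,20)
jge loop: not taken
after imul edi, 1: edi=(-2)*1=-2
after add edi, 20: edi=(-2)+20=18
after shl edi, 3: edi=18<<3=144
after and edi, 12: edi=144&12=0
after xor edi, ecx: edi=0^5=5
halt.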